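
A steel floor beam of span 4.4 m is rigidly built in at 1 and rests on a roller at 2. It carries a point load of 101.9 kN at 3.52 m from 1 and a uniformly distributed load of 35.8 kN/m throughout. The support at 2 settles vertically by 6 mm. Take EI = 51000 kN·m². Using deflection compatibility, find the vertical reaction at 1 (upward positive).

Release the roller at 2. Primary structure: cantilever fixed at 1.
Primary-structure tip deflection at 2 by superposition:
  point load 101.9 at a = 3.52: Pa²(3L − a)/(6EI) = 2037/EI
  UDL 35.8: wL⁴/(8EI) = 1677/EI
  δ_0 = 3714/EI
Tip deflection under a unit load at 2: L³/(3EI) = 28.39/EI.
With EI = 51000 kN·m²: δ_0 = 0.072828 m and δ_{22} = 0.000557 m/kN.
Compatibility — the beam at 2 must follow the support down by 0.006 m: δ_0 − R_2·δ_{22} = 0.006, so R_2 = (0.072828 − 0.006)/0.000557 = 120 kN.
Vertical equilibrium: R_1 = ΣP − R_2 = 259.4 − 120 = 139.4 kN.

R_1 = 139.4 kN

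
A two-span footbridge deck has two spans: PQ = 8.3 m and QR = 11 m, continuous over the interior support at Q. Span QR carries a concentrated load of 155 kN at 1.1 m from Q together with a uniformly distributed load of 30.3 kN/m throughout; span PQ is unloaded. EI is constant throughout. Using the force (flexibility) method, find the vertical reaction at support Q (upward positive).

Release continuity at Q by inserting a hinge; the redundant is the internal moment M_Q. The primary structure is two simply-supported spans PQ and QR.
Rotations at Q on the released spans (each span's end-slope, ×1/EI):
  span QR: point load 155 at a = 1.1: Pab(L + b)/(6LEI) = 534.5/EI
  span QR: UDL 30.3: wL³/(24EI) = 1680/EI
  relative rotation θ_0 = (0 + 2215)/EI = 2215/EI
A unit hogging moment at Q produces rotation L₁/(3EI) + L₂/(3EI) = 6.433/EI.
Slope continuity at Q: θ_0 = M_Q·6.433/EI, so M_Q = 2215/6.433 = 344.3 kN·m (hogging).
Span PQ, ΣM about P with M_Q applied at Q: R_Q^{PQ}·8.3 = 0 + 344.3, so R_Q^{PQ} = 41.48 kN and R_P = 0 − 41.48 = -41.48 kN.
Span QR, ΣM about R: R_Q^{QR}·11 = 3368 + 344.3, so R_Q^{QR} = 337.4 kN and R_R = 488.3 − 337.4 = 150.9 kN.
R_Q = 41.48 + 337.4 = 378.9 kN.

R_Q = 378.9 kN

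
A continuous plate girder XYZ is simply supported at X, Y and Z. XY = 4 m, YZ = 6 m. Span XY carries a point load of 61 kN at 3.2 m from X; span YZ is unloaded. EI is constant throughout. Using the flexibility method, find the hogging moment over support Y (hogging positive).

Release continuity at Y by inserting a hinge; the redundant is the internal moment M_Y. The primary structure is two simply-supported spans XY and YZ.
Discontinuity in slope at Y on the released structure — sum the simple-span end rotations:
  span XY: point load 61 at a = 3.2: Pab(L + a)/(6LEI) = 46.85/EI
  relative rotation θ_0 = (46.85 + 0)/EI = 46.85/EI
A unit hogging moment at Y produces rotation L₁/(3EI) + L₂/(3EI) = 3.333/EI.
Slope continuity at Y: θ_0 = M_Y·3.333/EI, so M_Y = 46.85/3.333 = 14.05 kN·m (hogging).

M_Y = 14.05 kN·m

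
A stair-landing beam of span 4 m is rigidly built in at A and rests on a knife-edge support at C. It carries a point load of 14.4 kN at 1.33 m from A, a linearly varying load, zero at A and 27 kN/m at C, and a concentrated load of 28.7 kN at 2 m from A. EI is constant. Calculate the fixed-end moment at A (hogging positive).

M_A = 57.38 kN·m

Remove the prop at C; the released (primary) structure is a cantilever built in at A.
Deflection at C on the released cantilever, summing each load's contribution:
  point load 14.4 at a = 1.33: Pa²(3L − a)/(6EI) = 45.3/EI
  triangular load, peak 27 at the free end: 11w₀L⁴/(120EI) = 633.6/EI
  point load 28.7 at a = 2: Pa²(3L − a)/(6EI) = 191.3/EI
  δ_0 = 870.2/EI
Flexibility coefficient — unit upward force at C: δ_{CC} = L³/(3EI) = 21.33/EI.
Compatibility at C: δ_0 − R_C·δ_{CC} = 0, so R_C = 870.2/21.33 = 40.79 kN.
Moment equilibrium about A: M_A = Σ(load moments about A) − R_C·L = 220.6 − 40.79×4 = 57.38 kN·m.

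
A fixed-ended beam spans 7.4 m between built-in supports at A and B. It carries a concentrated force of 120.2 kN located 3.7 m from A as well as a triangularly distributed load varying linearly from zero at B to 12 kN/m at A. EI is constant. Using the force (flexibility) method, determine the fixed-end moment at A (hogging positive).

M_A = 144 kN·m

Release both end moments; the primary structure is a simply-supported span AB with redundants M_A and M_B.
On the primary (simply-supported) span, the end slopes from the loading are:
  at A: point load 120.2 at a = 3.7: Pab(L + b)/(6LEI) = 411.4/EI
  at B: point load 120.2 at a = 3.7: Pab(L + a)/(6LEI) = 411.4/EI
  at A: triangular load, peak 12: w₀L³/(45EI) = 108.1/EI
  at B: triangular load, peak 12: 7w₀L³/(360EI) = 94.55/EI
  θ_A0 = 519.4/EI,  θ_B0 = 505.9/EI
Flexibility coefficients: a unit moment at one end gives L/(3EI) there and L/(6EI) at the far end, so f₁₁ = f₂₂ = 2.467/EI and f₁₂ = f₂₁ = 1.233/EI.
Compatibility — zero rotation at each built-in end:
  2.467 M_A + 1.233 M_B = 519.4
  1.233 M_A + 2.467 M_B = 505.9
Solving the pair gives M_A = 144 kN·m and M_B = 133.1 kN·m (hogging).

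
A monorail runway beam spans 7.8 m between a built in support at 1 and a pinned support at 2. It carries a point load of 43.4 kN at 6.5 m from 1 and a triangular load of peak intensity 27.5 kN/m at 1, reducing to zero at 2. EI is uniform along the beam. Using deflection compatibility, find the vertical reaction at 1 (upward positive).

R_1 = 96.55 kN

Release the roller at 2. Primary structure: cantilever fixed at 1.
Primary-structure tip deflection at 2 by superposition:
  point load 43.4 at a = 6.5: Pa²(3L − a)/(6EI) = 5165/EI
  triangular load, peak 27.5 at the fixed end: w₀L⁴/(30EI) = 3393/EI
  δ_0 = 8558/EI
Flexibility coefficient — unit upward force at 2: δ_{22} = L³/(3EI) = 158.2/EI.
The prop prevents deflection at 2: R_2 = δ_0/δ_{22} = 8558/158.2 = 54.1 kN.
Vertical equilibrium: R_1 = ΣP − R_2 = 150.7 − 54.1 = 96.55 kN.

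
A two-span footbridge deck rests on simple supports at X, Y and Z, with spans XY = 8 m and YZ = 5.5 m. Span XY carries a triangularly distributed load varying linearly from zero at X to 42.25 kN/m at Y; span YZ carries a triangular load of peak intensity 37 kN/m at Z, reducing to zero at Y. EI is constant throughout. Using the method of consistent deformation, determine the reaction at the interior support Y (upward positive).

R_Y = 187.5 kN

Take M_Y as the redundant. Released structure: two simple spans XY and YZ with a hinge at Y.
Rotations at Y on the released spans (each span's end-slope, ×1/EI):
  span XY: triangular load, peak 42.25: w₀L³/(45EI) = 480.7/EI
  span YZ: triangular load, peak 37: 7w₀L³/(360EI) = 119.7/EI
  relative rotation θ_0 = (480.7 + 119.7)/EI = 600.4/EI
A unit hogging moment at Y produces rotation L₁/(3EI) + L₂/(3EI) = 4.5/EI.
Slope continuity at Y: θ_0 = M_Y·4.5/EI, so M_Y = 600.4/4.5 = 133.4 kN·m (hogging).
Span XY, ΣM about X with M_Y applied at Y: R_Y^{XY}·8 = 901.3 + 133.4, so R_Y^{XY} = 129.3 kN and R_X = 169 − 129.3 = 39.66 kN.
Span YZ, ΣM about Z: R_Y^{YZ}·5.5 = 186.5 + 133.4, so R_Y^{YZ} = 58.18 kN and R_Z = 101.8 − 58.18 = 43.57 kN.
R_Y = 129.3 + 58.18 = 187.5 kN.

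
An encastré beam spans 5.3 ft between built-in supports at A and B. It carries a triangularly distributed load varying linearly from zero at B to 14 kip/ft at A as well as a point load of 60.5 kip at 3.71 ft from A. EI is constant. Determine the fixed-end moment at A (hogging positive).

Release both end moments; the primary structure is a simply-supported span AB with redundants M_A and M_B.
On the primary (simply-supported) span, the end slopes from the loading are:
  at A: triangular load, peak 14: w₀L³/(45EI) = 46.32/EI
  at B: triangular load, peak 14: 7w₀L³/(360EI) = 40.53/EI
  at A: point load 60.5 at a = 3.71: Pab(L + b)/(6LEI) = 77.32/EI
  at B: point load 60.5 at a = 3.71: Pab(L + a)/(6LEI) = 101.1/EI
  θ_A0 = 123.6/EI,  θ_B0 = 141.6/EI
Flexibility coefficients: a unit moment at one end gives L/(3EI) there and L/(6EI) at the far end, so f₁₁ = f₂₂ = 1.767/EI and f₁₂ = f₂₁ = 0.8833/EI.
Compatibility — zero rotation at each built-in end:
  1.767 M_A + 0.8833 M_B = 123.6
  0.8833 M_A + 1.767 M_B = 141.6
Solving the pair gives M_A = 39.86 kip·ft and M_B = 60.24 kip·ft (hogging).

M_A = 39.86 kip·ft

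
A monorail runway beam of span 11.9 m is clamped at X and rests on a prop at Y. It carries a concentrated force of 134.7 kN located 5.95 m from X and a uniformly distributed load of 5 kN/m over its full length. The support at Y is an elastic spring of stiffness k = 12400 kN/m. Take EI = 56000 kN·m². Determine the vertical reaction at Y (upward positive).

R_Y = 63.89 kN

Choose R_Y as the redundant. The primary structure is the cantilever fixed at X.
Downward deflection at the released point Y due to the loads:
  point load 134.7 at a = 5.95: Pa²(3L − a)/(6EI) = 23645/EI
  UDL 5: wL⁴/(8EI) = 12533/EI
  δ_0 = 36178/EI
Tip deflection under a unit load at Y: L³/(3EI) = 561.7/EI.
With EI = 56000 kN·m²: δ_0 = 0.64604 m and δ_{YY} = 0.010031 m/kN.
Compatibility — the spring shortens by R_Y/k under the reaction it provides: δ_0 − R_Y·δ_{YY} = R_Y/k. With 1/k = 0.000081 m/kN, R_Y = δ_0 / (δ_{YY} + 1/k) = 0.64604 / (0.010031 + 0.000081) = 63.89 kN.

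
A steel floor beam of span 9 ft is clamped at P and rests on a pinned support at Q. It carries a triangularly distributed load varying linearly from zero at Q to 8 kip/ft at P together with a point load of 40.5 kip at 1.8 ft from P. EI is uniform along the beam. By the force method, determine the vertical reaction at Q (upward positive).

Choose R_Q as the redundant. The primary structure is the cantilever fixed at P.
Deflection at Q on the released cantilever, summing each load's contribution:
  triangular load, peak 8 at the fixed end: w₀L⁴/(30EI) = 1750/EI
  point load 40.5 at a = 1.8: Pa²(3L − a)/(6EI) = 551.1/EI
  δ_0 = 2301/EI
Tip deflection under a unit load at Q: L³/(3EI) = 243/EI.
The prop prevents deflection at Q: R_Q = δ_0/δ_{QQ} = 2301/243 = 9.468 kip.

R_Q = 9.468 kip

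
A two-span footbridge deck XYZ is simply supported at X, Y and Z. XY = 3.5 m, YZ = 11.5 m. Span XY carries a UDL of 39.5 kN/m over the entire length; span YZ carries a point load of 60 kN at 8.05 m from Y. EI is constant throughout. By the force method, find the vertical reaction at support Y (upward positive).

R_Y = 119.3 kN

Take M_Y as the redundant. Released structure: two simple spans XY and YZ with a hinge at Y.
End slopes at the hinge Y, treating each span as simply supported:
  span XY: UDL 39.5: wL³/(24EI) = 70.57/EI
  span YZ: point load 60 at a = 8.05: Pab(L + b)/(6LEI) = 361/EI
  relative rotation θ_0 = (70.57 + 361)/EI = 431.6/EI
A unit hogging moment at Y produces rotation L₁/(3EI) + L₂/(3EI) = 5/EI.
Slope continuity at Y: θ_0 = M_Y·5/EI, so M_Y = 431.6/5 = 86.32 kN·m (hogging).
Span XY, ΣM about X with M_Y applied at Y: R_Y^{XY}·3.5 = 241.9 + 86.32, so R_Y^{XY} = 93.79 kN and R_X = 138.2 − 93.79 = 44.46 kN.
Span YZ, ΣM about Z: R_Y^{YZ}·11.5 = 207 + 86.32, so R_Y^{YZ} = 25.51 kN and R_Z = 60 − 25.51 = 34.49 kN.
R_Y = 93.79 + 25.51 = 119.3 kN.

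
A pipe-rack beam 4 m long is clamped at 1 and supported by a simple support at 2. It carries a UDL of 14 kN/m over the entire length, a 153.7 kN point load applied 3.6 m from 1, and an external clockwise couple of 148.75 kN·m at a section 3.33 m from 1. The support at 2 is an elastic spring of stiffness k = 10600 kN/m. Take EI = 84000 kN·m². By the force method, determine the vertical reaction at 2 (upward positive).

Take the reaction at 2 as the redundant and release it; the primary structure is a cantilever fixed at 1.
Primary-structure tip deflection at 2 by superposition:
  UDL 14: wL⁴/(8EI) = 448/EI
  point load 153.7 at a = 3.6: Pa²(3L − a)/(6EI) = 2789/EI
  clockwise couple 148.75 at a = 3.33: M₀a(2L − a)/(2EI) = 1157/EI
  δ_0 = 4393/EI
Tip deflection under a unit load at 2: L³/(3EI) = 21.33/EI.
With EI = 84000 kN·m²: δ_0 = 0.052302 m and δ_{22} = 0.000254 m/kN.
Compatibility — the spring shortens by R_2/k under the reaction it provides: δ_0 − R_2·δ_{22} = R_2/k. With 1/k = 0.000094 m/kN, R_2 = δ_0 / (δ_{22} + 1/k) = 0.052302 / (0.000254 + 0.000094) = 150.2 kN.

R_2 = 150.2 kN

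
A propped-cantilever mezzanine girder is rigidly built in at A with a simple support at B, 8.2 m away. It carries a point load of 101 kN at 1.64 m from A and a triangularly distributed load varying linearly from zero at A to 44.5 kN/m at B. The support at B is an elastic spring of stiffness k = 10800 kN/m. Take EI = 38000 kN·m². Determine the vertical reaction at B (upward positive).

R_B = 104 kN

Take the reaction at B as the redundant and release it; the primary structure is a cantilever fixed at A.
Free-end deflection of the primary structure under the applied loading (downward +):
  point load 101 at a = 1.64: Pa²(3L − a)/(6EI) = 1040/EI
  triangular load, peak 44.5 at the free end: 11w₀L⁴/(120EI) = 18443/EI
  δ_0 = 19482/EI
Flexibility coefficient — unit upward force at B: δ_{BB} = L³/(3EI) = 183.8/EI.
With EI = 38000 kN·m²: δ_0 = 0.51269 m and δ_{BB} = 0.004837 m/kN.
Compatibility — the spring shortens by R_B/k under the reaction it provides: δ_0 − R_B·δ_{BB} = R_B/k. With 1/k = 0.000093 m/kN, R_B = δ_0 / (δ_{BB} + 1/k) = 0.51269 / (0.004837 + 0.000093) = 104 kN.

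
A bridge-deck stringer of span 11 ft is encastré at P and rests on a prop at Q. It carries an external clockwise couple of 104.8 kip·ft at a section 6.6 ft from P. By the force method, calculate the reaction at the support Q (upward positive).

R_Q = 12 kip

Choose R_Q as the redundant. The primary structure is the cantilever fixed at P.
Downward deflection at the released point Q due to the loads:
  clockwise couple 104.8 at a = 6.6: M₀a(2L − a)/(2EI) = 5326/EI
Tip deflection under a unit load at Q: L³/(3EI) = 443.7/EI.
The prop prevents deflection at Q: R_Q = δ_0/δ_{QQ} = 5326/443.7 = 12 kip.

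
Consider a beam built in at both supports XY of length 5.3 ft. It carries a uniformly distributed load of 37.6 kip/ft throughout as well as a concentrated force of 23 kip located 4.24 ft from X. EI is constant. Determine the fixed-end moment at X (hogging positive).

Take the two fixed-end moments M_X, M_Y as redundants; the released structure is the simple span XY.
On the primary (simply-supported) span, the end slopes from the loading are:
  at X: UDL 37.6: wL³/(24EI) = 233.2/EI
  at Y: UDL 37.6: wL³/(24EI) = 233.2/EI
  at X: point load 23 at a = 4.24: Pab(L + b)/(6LEI) = 20.67/EI
  at Y: point load 23 at a = 4.24: Pab(L + a)/(6LEI) = 31.01/EI
  θ_X0 = 253.9/EI,  θ_Y0 = 264.3/EI
Flexibility coefficients: a unit moment at one end gives L/(3EI) there and L/(6EI) at the far end, so f₁₁ = f₂₂ = 1.767/EI and f₁₂ = f₂₁ = 0.8833/EI.
Compatibility — zero rotation at each built-in end:
  1.767 M_X + 0.8833 M_Y = 253.9
  0.8833 M_X + 1.767 M_Y = 264.3
Solving the pair gives M_X = 91.92 kip·ft and M_Y = 103.6 kip·ft (hogging).

M_X = 91.92 kip·ft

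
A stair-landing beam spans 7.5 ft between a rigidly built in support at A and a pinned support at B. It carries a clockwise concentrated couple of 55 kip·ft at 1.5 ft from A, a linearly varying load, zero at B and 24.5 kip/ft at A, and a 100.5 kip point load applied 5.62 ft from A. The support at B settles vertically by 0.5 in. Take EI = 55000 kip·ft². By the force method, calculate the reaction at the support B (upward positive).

R_B = 69.54 kip

Release the roller at B. Primary structure: cantilever fixed at A.
Free-end deflection of the primary structure under the applied loading (downward +):
  clockwise couple 55 at a = 1.5: M₀a(2L − a)/(2EI) = 556.9/EI
  triangular load, peak 24.5 at the fixed end: w₀L⁴/(30EI) = 2584/EI
  point load 100.5 at a = 5.62: Pa²(3L − a)/(6EI) = 8930/EI
  δ_0 = 12071/EI
Flexibility coefficient — unit upward force at B: δ_{BB} = L³/(3EI) = 140.6/EI.
With EI = 55000 kip·ft²: δ_0 = 0.21947 ft and δ_{BB} = 0.002557 ft/kip.
Compatibility — the beam at B must follow the support down by 0.04167 ft: δ_0 − R_B·δ_{BB} = 0.04167, so R_B = (0.21947 − 0.04167)/0.002557 = 69.54 kip.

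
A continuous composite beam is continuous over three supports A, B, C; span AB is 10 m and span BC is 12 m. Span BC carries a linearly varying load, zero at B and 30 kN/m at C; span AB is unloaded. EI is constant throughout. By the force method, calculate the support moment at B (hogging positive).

Insert a hinge at B; M_B is the redundant, and each span becomes simply supported.
End slopes at the hinge B, treating each span as simply supported:
  span BC: triangular load, peak 30: 7w₀L³/(360EI) = 1008/EI
  relative rotation θ_0 = (0 + 1008)/EI = 1008/EI
A unit hogging moment at B produces rotation L₁/(3EI) + L₂/(3EI) = 7.333/EI.
Compatibility: M_B·(L₁+L₂)/(3EI) = θ_0, giving M_B = 137.5 kN·m (hogging).

M_B = 137.5 kN·m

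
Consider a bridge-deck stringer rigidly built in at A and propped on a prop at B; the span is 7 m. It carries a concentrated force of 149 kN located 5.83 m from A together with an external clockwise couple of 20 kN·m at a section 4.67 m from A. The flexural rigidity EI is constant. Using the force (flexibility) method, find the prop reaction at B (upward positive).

Release the roller at B. Primary structure: cantilever fixed at A.
Deflection at B on the released cantilever, summing each load's contribution:
  point load 149 at a = 5.83: Pa²(3L − a)/(6EI) = 12804/EI
  clockwise couple 20 at a = 4.67: M₀a(2L − a)/(2EI) = 435.7/EI
  δ_0 = 13240/EI
Flexibility coefficient — unit upward force at B: δ_{BB} = L³/(3EI) = 114.3/EI.
Compatibility at B: δ_0 − R_B·δ_{BB} = 0, so R_B = 13240/114.3 = 115.8 kN.

R_B = 115.8 kN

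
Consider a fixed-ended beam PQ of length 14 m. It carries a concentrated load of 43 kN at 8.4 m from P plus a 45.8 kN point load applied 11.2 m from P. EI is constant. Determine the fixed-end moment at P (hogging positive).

Take the two fixed-end moments M_P, M_Q as redundants; the released structure is the simple span PQ.
On the primary (simply-supported) span, the end slopes from the loading are:
  at P: point load 43 at a = 8.4: Pab(L + b)/(6LEI) = 472/EI
  at Q: point load 43 at a = 8.4: Pab(L + a)/(6LEI) = 539.4/EI
  at P: point load 45.8 at a = 11.2: Pab(L + b)/(6LEI) = 287.3/EI
  at Q: point load 45.8 at a = 11.2: Pab(L + a)/(6LEI) = 430.9/EI
  θ_P0 = 759.2/EI,  θ_Q0 = 970.3/EI
Flexibility coefficients: a unit moment at one end gives L/(3EI) there and L/(6EI) at the far end, so f₁₁ = f₂₂ = 4.667/EI and f₁₂ = f₂₁ = 2.333/EI.
Compatibility — zero rotation at each built-in end:
  4.667 M_P + 2.333 M_Q = 759.2
  2.333 M_P + 4.667 M_Q = 970.3
Solving the pair gives M_P = 78.31 kN·m and M_Q = 168.8 kN·m (hogging).

M_P = 78.31 kN·m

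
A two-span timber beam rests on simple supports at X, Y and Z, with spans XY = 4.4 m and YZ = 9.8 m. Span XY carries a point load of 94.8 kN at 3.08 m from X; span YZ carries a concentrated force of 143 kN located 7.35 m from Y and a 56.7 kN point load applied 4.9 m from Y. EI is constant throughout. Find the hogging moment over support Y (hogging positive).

Release continuity at Y by inserting a hinge; the redundant is the internal moment M_Y. The primary structure is two simply-supported spans XY and YZ.
End slopes at the hinge Y, treating each span as simply supported:
  span XY: point load 94.8 at a = 3.08: Pab(L + a)/(6LEI) = 109.2/EI
  span YZ: point load 143 at a = 7.35: Pab(L + b)/(6LEI) = 536.5/EI
  span YZ: point load 56.7 at a = 4.9: Pab(L + b)/(6LEI) = 340.3/EI
  relative rotation θ_0 = (109.2 + 876.8)/EI = 986/EI
A unit hogging moment at Y produces rotation L₁/(3EI) + L₂/(3EI) = 4.733/EI.
Slope continuity at Y: θ_0 = M_Y·4.733/EI, so M_Y = 986/4.733 = 208.3 kN·m (hogging).

M_Y = 208.3 kN·m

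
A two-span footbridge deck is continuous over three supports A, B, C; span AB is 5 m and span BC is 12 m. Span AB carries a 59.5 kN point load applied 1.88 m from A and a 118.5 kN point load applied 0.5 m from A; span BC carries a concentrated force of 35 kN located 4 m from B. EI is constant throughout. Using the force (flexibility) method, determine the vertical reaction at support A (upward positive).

Take M_B as the redundant. Released structure: two simple spans AB and BC with a hinge at B.
Discontinuity in slope at B on the released structure — sum the simple-span end rotations:
  span AB: point load 59.5 at a = 1.88: Pab(L + a)/(6LEI) = 80.04/EI
  span AB: point load 118.5 at a = 0.5: Pab(L + a)/(6LEI) = 48.88/EI
  span BC: point load 35 at a = 4: Pab(L + b)/(6LEI) = 311.1/EI
  relative rotation θ_0 = (128.9 + 311.1)/EI = 440/EI
A unit hogging moment at B produces rotation L₁/(3EI) + L₂/(3EI) = 5.667/EI.
Compatibility: M_B·(L₁+L₂)/(3EI) = θ_0, giving M_B = 77.65 kN·m (hogging).
Span AB, ΣM about A with M_B applied at B: R_B^{AB}·5 = 171.1 + 77.65, so R_B^{AB} = 49.75 kN and R_A = 178 − 49.75 = 128.2 kN.

R_A = 128.2 kN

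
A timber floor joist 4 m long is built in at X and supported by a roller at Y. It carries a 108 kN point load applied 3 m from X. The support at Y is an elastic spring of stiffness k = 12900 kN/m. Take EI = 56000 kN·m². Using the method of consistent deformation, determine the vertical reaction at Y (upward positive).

Remove the prop at Y; the released (primary) structure is a cantilever built in at X.
Downward deflection at the released point Y due to the loads:
  point load 108 at a = 3: Pa²(3L − a)/(6EI) = 1458/EI
Tip deflection under a unit load at Y: L³/(3EI) = 21.33/EI.
With EI = 56000 kN·m²: δ_0 = 0.026036 m and δ_{YY} = 0.000381 m/kN.
Compatibility — the spring shortens by R_Y/k under the reaction it provides: δ_0 − R_Y·δ_{YY} = R_Y/k. With 1/k = 0.000078 m/kN, R_Y = δ_0 / (δ_{YY} + 1/k) = 0.026036 / (0.000381 + 0.000078) = 56.79 kN.

R_Y = 56.79 kN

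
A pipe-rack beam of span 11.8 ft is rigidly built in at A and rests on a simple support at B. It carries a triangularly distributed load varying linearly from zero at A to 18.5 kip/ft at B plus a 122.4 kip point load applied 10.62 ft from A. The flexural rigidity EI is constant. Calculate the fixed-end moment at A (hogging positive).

M_A = 221.8 kip·ft

Remove the prop at B; the released (primary) structure is a cantilever built in at A.
Free-end deflection of the primary structure under the applied loading (downward +):
  triangular load, peak 18.5 at the free end: 11w₀L⁴/(120EI) = 32878/EI
  point load 122.4 at a = 10.62: Pa²(3L − a)/(6EI) = 57014/EI
  δ_0 = 89892/EI
Flexibility coefficient — unit upward force at B: δ_{BB} = L³/(3EI) = 547.7/EI.
Compatibility at B: δ_0 − R_B·δ_{BB} = 0, so R_B = 89892/547.7 = 164.1 kip.
Moment equilibrium about A: M_A = Σ(load moments about A) − R_B·L = 2159 − 164.1×11.8 = 221.8 kip·ft.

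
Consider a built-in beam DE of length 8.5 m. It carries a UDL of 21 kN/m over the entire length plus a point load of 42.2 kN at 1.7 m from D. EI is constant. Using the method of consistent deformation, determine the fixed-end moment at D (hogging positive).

Take the two fixed-end moments M_D, M_E as redundants; the released structure is the simple span DE.
On the primary (simply-supported) span, the end slopes from the loading are:
  at D: UDL 21: wL³/(24EI) = 537.4/EI
  at E: UDL 21: wL³/(24EI) = 537.4/EI
  at D: point load 42.2 at a = 1.7: Pab(L + b)/(6LEI) = 146.3/EI
  at E: point load 42.2 at a = 1.7: Pab(L + a)/(6LEI) = 97.57/EI
  θ_D0 = 683.7/EI,  θ_E0 = 634.9/EI
Flexibility coefficients: a unit moment at one end gives L/(3EI) there and L/(6EI) at the far end, so f₁₁ = f₂₂ = 2.833/EI and f₁₂ = f₂₁ = 1.417/EI.
Compatibility — zero rotation at each built-in end:
  2.833 M_D + 1.417 M_E = 683.7
  1.417 M_D + 2.833 M_E = 634.9
Solving the pair gives M_D = 172.4 kN·m and M_E = 137.9 kN·m (hogging).

M_D = 172.4 kN·m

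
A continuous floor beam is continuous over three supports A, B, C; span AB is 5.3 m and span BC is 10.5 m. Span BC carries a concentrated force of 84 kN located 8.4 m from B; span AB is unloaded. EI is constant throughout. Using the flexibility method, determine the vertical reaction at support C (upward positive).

R_C = 61.84 kN

Take M_B as the redundant. Released structure: two simple spans AB and BC with a hinge at B.
End slopes at the hinge B, treating each span as simply supported:
  span BC: point load 84 at a = 8.4: Pab(L + b)/(6LEI) = 296.4/EI
  relative rotation θ_0 = (0 + 296.4)/EI = 296.4/EI
A unit hogging moment at B produces rotation L₁/(3EI) + L₂/(3EI) = 5.267/EI.
Slope continuity at B: θ_0 = M_B·5.267/EI, so M_B = 296.4/5.267 = 56.27 kN·m (hogging).
Span BC, ΣM about C: R_B^{BC}·10.5 = 176.4 + 56.27, so R_B^{BC} = 22.16 kN and R_C = 84 − 22.16 = 61.84 kN.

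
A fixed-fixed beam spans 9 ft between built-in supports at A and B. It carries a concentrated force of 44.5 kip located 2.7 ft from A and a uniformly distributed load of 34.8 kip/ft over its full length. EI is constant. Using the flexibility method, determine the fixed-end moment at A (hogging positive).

M_A = 293.8 kip·ft

Release both end moments; the primary structure is a simply-supported span AB with redundants M_A and M_B.
Simple-span end rotations at A and B under the given loads:
  at A: point load 44.5 at a = 2.7: Pab(L + b)/(6LEI) = 214.5/EI
  at B: point load 44.5 at a = 2.7: Pab(L + a)/(6LEI) = 164/EI
  at A: UDL 34.8: wL³/(24EI) = 1057/EI
  at B: UDL 34.8: wL³/(24EI) = 1057/EI
  θ_A0 = 1272/EI,  θ_B0 = 1221/EI
Flexibility coefficients: a unit moment at one end gives L/(3EI) there and L/(6EI) at the far end, so f₁₁ = f₂₂ = 3/EI and f₁₂ = f₂₁ = 1.5/EI.
Compatibility — zero rotation at each built-in end:
  3 M_A + 1.5 M_B = 1272
  1.5 M_A + 3 M_B = 1221
Solving the pair gives M_A = 293.8 kip·ft and M_B = 260.1 kip·ft (hogging).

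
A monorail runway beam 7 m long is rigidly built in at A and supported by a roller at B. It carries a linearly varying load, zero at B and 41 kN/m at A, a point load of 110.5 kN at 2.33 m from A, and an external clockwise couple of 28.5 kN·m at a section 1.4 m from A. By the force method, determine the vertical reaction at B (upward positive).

Release the roller at B. Primary structure: cantilever fixed at A.
Free-end deflection of the primary structure under the applied loading (downward +):
  triangular load, peak 41 at the fixed end: w₀L⁴/(30EI) = 3281/EI
  point load 110.5 at a = 2.33: Pa²(3L − a)/(6EI) = 1867/EI
  clockwise couple 28.5 at a = 1.4: M₀a(2L − a)/(2EI) = 251.4/EI
  δ_0 = 5399/EI
Tip deflection under a unit load at B: L³/(3EI) = 114.3/EI.
The prop prevents deflection at B: R_B = δ_0/δ_{BB} = 5399/114.3 = 47.23 kN.

R_B = 47.23 kN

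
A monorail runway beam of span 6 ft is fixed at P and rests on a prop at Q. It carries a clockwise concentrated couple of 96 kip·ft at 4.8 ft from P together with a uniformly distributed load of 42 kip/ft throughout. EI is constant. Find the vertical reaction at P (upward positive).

Release the roller at Q. Primary structure: cantilever fixed at P.
Downward deflection at the released point Q due to the loads:
  clockwise couple 96 at a = 4.8: M₀a(2L − a)/(2EI) = 1659/EI
  UDL 42: wL⁴/(8EI) = 6804/EI
  δ_0 = 8463/EI
Flexibility coefficient — unit upward force at Q: δ_{QQ} = L³/(3EI) = 72/EI.
Compatibility at Q: δ_0 − R_Q·δ_{QQ} = 0, so R_Q = 8463/72 = 117.5 kip.
Vertical equilibrium: R_P = ΣP − R_Q = 252 − 117.5 = 134.5 kip.

R_P = 134.5 kip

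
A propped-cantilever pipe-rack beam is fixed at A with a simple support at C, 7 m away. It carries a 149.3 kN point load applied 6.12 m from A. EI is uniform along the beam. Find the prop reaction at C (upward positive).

R_C = 121.3 kN

Take the reaction at C as the redundant and release it; the primary structure is a cantilever fixed at A.
Primary-structure tip deflection at C by superposition:
  point load 149.3 at a = 6.12: Pa²(3L − a)/(6EI) = 13868/EI
Tip deflection under a unit load at C: L³/(3EI) = 114.3/EI.
The prop prevents deflection at C: R_C = δ_0/δ_{CC} = 13868/114.3 = 121.3 kN.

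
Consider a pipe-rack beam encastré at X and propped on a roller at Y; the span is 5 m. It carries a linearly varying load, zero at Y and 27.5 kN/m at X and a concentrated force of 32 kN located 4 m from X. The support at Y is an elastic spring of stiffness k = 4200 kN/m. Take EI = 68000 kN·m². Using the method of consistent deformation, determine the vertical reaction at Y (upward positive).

R_Y = 26.13 kN

Remove the prop at Y; the released (primary) structure is a cantilever built in at X.
Deflection at Y on the released cantilever, summing each load's contribution:
  triangular load, peak 27.5 at the fixed end: w₀L⁴/(30EI) = 572.9/EI
  point load 32 at a = 4: Pa²(3L − a)/(6EI) = 938.7/EI
  δ_0 = 1512/EI
Tip deflection under a unit load at Y: L³/(3EI) = 41.67/EI.
With EI = 68000 kN·m²: δ_0 = 0.022229 m and δ_{YY} = 0.000613 m/kN.
Compatibility — the spring shortens by R_Y/k under the reaction it provides: δ_0 − R_Y·δ_{YY} = R_Y/k. With 1/k = 0.000238 m/kN, R_Y = δ_0 / (δ_{YY} + 1/k) = 0.022229 / (0.000613 + 0.000238) = 26.13 kN.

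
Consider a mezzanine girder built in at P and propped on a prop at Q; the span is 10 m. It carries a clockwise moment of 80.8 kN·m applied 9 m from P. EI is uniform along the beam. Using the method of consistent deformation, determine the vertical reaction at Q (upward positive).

R_Q = 12 kN

Release the roller at Q. Primary structure: cantilever fixed at P.
Primary-structure tip deflection at Q by superposition:
  clockwise couple 80.8 at a = 9: M₀a(2L − a)/(2EI) = 4000/EI
Flexibility coefficient — unit upward force at Q: δ_{QQ} = L³/(3EI) = 333.3/EI.
The prop prevents deflection at Q: R_Q = δ_0/δ_{QQ} = 4000/333.3 = 12 kN.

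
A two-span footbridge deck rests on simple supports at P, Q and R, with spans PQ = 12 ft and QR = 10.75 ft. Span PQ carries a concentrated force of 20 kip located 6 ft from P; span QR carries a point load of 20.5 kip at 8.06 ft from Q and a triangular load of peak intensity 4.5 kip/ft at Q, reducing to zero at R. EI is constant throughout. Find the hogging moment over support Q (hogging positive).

M_Q = 52.33 kip·ft

Release continuity at Q by inserting a hinge; the redundant is the internal moment M_Q. The primary structure is two simply-supported spans PQ and QR.
Discontinuity in slope at Q on the released structure — sum the simple-span end rotations:
  span PQ: point load 20 at a = 6: Pab(L + a)/(6LEI) = 180/EI
  span QR: point load 20.5 at a = 8.06: Pab(L + b)/(6LEI) = 92.61/EI
  span QR: triangular load, peak 4.5: w₀L³/(45EI) = 124.2/EI
  relative rotation θ_0 = (180 + 216.8)/EI = 396.8/EI
A unit hogging moment at Q produces rotation L₁/(3EI) + L₂/(3EI) = 7.583/EI.
Compatibility: M_Q·(L₁+L₂)/(3EI) = θ_0, giving M_Q = 52.33 kip·ft (hogging).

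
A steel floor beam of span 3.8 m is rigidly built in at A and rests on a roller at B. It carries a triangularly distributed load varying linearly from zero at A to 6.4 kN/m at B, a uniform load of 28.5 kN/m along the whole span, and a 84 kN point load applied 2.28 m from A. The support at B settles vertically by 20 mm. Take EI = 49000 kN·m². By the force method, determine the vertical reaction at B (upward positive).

R_B = 30.01 kN

Choose R_B as the redundant. The primary structure is the cantilever fixed at A.
Downward deflection at the released point B due to the loads:
  triangular load, peak 6.4 at the free end: 11w₀L⁴/(120EI) = 122.3/EI
  UDL 28.5: wL⁴/(8EI) = 742.8/EI
  point load 84 at a = 2.28: Pa²(3L − a)/(6EI) = 663.7/EI
  δ_0 = 1529/EI
Flexibility coefficient — unit upward force at B: δ_{BB} = L³/(3EI) = 18.29/EI.
With EI = 49000 kN·m²: δ_0 = 0.031202 m and δ_{BB} = 0.000373 m/kN.
Compatibility — the beam at B must follow the support down by 0.02 m: δ_0 − R_B·δ_{BB} = 0.02, so R_B = (0.031202 − 0.02)/0.000373 = 30.01 kN.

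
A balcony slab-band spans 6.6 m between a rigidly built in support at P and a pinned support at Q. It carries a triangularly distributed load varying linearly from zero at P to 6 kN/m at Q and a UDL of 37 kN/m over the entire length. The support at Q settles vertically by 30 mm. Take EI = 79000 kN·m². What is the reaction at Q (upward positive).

Remove the prop at Q; the released (primary) structure is a cantilever built in at P.
Primary-structure tip deflection at Q by superposition:
  triangular load, peak 6 at the free end: 11w₀L⁴/(120EI) = 1044/EI
  UDL 37: wL⁴/(8EI) = 8776/EI
  δ_0 = 9819/EI
Flexibility coefficient — unit upward force at Q: δ_{QQ} = L³/(3EI) = 95.83/EI.
With EI = 79000 kN·m²: δ_0 = 0.1243 m and δ_{QQ} = 0.001213 m/kN.
Compatibility — the beam at Q must follow the support down by 0.03 m: δ_0 − R_Q·δ_{QQ} = 0.03, so R_Q = (0.1243 − 0.03)/0.001213 = 77.73 kN.

R_Q = 77.73 kN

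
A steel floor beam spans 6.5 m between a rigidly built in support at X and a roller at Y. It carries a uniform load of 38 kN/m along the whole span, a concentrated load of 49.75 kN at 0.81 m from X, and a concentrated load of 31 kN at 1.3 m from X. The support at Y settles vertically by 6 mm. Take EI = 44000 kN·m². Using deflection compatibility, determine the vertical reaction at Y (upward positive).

Release the roller at Y. Primary structure: cantilever fixed at X.
Downward deflection at the released point Y due to the loads:
  UDL 38: wL⁴/(8EI) = 8479/EI
  point load 49.75 at a = 0.81: Pa²(3L − a)/(6EI) = 101.7/EI
  point load 31 at a = 1.3: Pa²(3L − a)/(6EI) = 158.9/EI
  δ_0 = 8740/EI
Tip deflection under a unit load at Y: L³/(3EI) = 91.54/EI.
With EI = 44000 kN·m²: δ_0 = 0.19863 m and δ_{YY} = 0.00208 m/kN.
Compatibility — the beam at Y must follow the support down by 0.006 m: δ_0 − R_Y·δ_{YY} = 0.006, so R_Y = (0.19863 − 0.006)/0.00208 = 92.59 kN.

R_Y = 92.59 kN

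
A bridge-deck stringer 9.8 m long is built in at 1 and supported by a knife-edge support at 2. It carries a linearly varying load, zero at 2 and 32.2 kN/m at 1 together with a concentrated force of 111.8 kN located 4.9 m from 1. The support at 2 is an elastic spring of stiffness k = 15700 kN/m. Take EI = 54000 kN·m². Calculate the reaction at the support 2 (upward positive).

R_2 = 65.77 kN

Release the roller at 2. Primary structure: cantilever fixed at 1.
Free-end deflection of the primary structure under the applied loading (downward +):
  triangular load, peak 32.2 at the fixed end: w₀L⁴/(30EI) = 9900/EI
  point load 111.8 at a = 4.9: Pa²(3L − a)/(6EI) = 10961/EI
  δ_0 = 20861/EI
Tip deflection under a unit load at 2: L³/(3EI) = 313.7/EI.
With EI = 54000 kN·m²: δ_0 = 0.38632 m and δ_{22} = 0.00581 m/kN.
Compatibility — the spring shortens by R_2/k under the reaction it provides: δ_0 − R_2·δ_{22} = R_2/k. With 1/k = 0.000064 m/kN, R_2 = δ_0 / (δ_{22} + 1/k) = 0.38632 / (0.00581 + 0.000064) = 65.77 kN.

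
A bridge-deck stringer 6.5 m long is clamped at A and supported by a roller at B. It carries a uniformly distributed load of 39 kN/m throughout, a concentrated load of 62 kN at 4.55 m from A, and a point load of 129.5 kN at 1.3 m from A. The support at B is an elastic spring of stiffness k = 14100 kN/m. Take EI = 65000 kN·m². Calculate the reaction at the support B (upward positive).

R_B = 130.7 kN

Remove the prop at B; the released (primary) structure is a cantilever built in at A.
Free-end deflection of the primary structure under the applied loading (downward +):
  UDL 39: wL⁴/(8EI) = 8702/EI
  point load 62 at a = 4.55: Pa²(3L − a)/(6EI) = 3198/EI
  point load 129.5 at a = 1.3: Pa²(3L − a)/(6EI) = 663.9/EI
  δ_0 = 12564/EI
Tip deflection under a unit load at B: L³/(3EI) = 91.54/EI.
With EI = 65000 kN·m²: δ_0 = 0.1933 m and δ_{BB} = 0.001408 m/kN.
Compatibility — the spring shortens by R_B/k under the reaction it provides: δ_0 − R_B·δ_{BB} = R_B/k. With 1/k = 0.000071 m/kN, R_B = δ_0 / (δ_{BB} + 1/k) = 0.1933 / (0.001408 + 0.000071) = 130.7 kN.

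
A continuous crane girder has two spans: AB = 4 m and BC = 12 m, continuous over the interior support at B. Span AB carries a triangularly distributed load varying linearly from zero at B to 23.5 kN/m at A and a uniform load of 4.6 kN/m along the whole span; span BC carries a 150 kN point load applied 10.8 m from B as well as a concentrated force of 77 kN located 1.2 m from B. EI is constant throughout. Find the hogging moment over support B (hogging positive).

Take M_B as the redundant. Released structure: two simple spans AB and BC with a hinge at B.
End slopes at the hinge B, treating each span as simply supported:
  span AB: triangular load, peak 23.5: 7w₀L³/(360EI) = 29.24/EI
  span AB: UDL 4.6: wL³/(24EI) = 12.27/EI
  span BC: point load 150 at a = 10.8: Pab(L + b)/(6LEI) = 356.4/EI
  span BC: point load 77 at a = 1.2: Pab(L + b)/(6LEI) = 316/EI
  relative rotation θ_0 = (41.51 + 672.4)/EI = 713.9/EI
A unit hogging moment at B produces rotation L₁/(3EI) + L₂/(3EI) = 5.333/EI.
Compatibility: M_B·(L₁+L₂)/(3EI) = θ_0, giving M_B = 133.9 kN·m (hogging).

M_B = 133.9 kN·m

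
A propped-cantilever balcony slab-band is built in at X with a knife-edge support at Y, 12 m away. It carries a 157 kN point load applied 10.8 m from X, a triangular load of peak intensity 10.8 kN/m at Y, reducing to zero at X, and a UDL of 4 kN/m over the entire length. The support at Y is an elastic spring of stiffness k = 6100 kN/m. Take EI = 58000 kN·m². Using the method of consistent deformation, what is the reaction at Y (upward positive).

R_Y = 184.1 kN

Release the roller at Y. Primary structure: cantilever fixed at X.
Free-end deflection of the primary structure under the applied loading (downward +):
  point load 157 at a = 10.8: Pa²(3L − a)/(6EI) = 76912/EI
  triangular load, peak 10.8 at the free end: 11w₀L⁴/(120EI) = 20529/EI
  UDL 4: wL⁴/(8EI) = 10368/EI
  δ_0 = 107809/EI
Tip deflection under a unit load at Y: L³/(3EI) = 576/EI.
With EI = 58000 kN·m²: δ_0 = 1.8588 m and δ_{YY} = 0.009931 m/kN.
Compatibility — the spring shortens by R_Y/k under the reaction it provides: δ_0 − R_Y·δ_{YY} = R_Y/k. With 1/k = 0.000164 m/kN, R_Y = δ_0 / (δ_{YY} + 1/k) = 1.8588 / (0.009931 + 0.000164) = 184.1 kN.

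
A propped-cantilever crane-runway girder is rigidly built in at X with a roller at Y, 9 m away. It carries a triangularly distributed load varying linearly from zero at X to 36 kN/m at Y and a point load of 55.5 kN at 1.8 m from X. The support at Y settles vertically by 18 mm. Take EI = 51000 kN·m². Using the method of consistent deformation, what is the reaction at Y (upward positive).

R_Y = 88.43 kN

Remove the prop at Y; the released (primary) structure is a cantilever built in at X.
Free-end deflection of the primary structure under the applied loading (downward +):
  triangular load, peak 36 at the free end: 11w₀L⁴/(120EI) = 21651/EI
  point load 55.5 at a = 1.8: Pa²(3L − a)/(6EI) = 755.2/EI
  δ_0 = 22407/EI
Tip deflection under a unit load at Y: L³/(3EI) = 243/EI.
With EI = 51000 kN·m²: δ_0 = 0.43934 m and δ_{YY} = 0.004765 m/kN.
Compatibility — the beam at Y must follow the support down by 0.018 m: δ_0 − R_Y·δ_{YY} = 0.018, so R_Y = (0.43934 − 0.018)/0.004765 = 88.43 kN.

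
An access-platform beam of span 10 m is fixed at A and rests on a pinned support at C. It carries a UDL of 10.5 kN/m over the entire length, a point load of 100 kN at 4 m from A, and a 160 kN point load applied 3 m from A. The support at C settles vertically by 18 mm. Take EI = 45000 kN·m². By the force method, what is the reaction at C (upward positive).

Release the roller at C. Primary structure: cantilever fixed at A.
Downward deflection at the released point C due to the loads:
  UDL 10.5: wL⁴/(8EI) = 13125/EI
  point load 100 at a = 4: Pa²(3L − a)/(6EI) = 6933/EI
  point load 160 at a = 3: Pa²(3L − a)/(6EI) = 6480/EI
  δ_0 = 26538/EI
Tip deflection under a unit load at C: L³/(3EI) = 333.3/EI.
With EI = 45000 kN·m²: δ_0 = 0.58974 m and δ_{CC} = 0.007407 m/kN.
Compatibility — the beam at C must follow the support down by 0.018 m: δ_0 − R_C·δ_{CC} = 0.018, so R_C = (0.58974 − 0.018)/0.007407 = 77.19 kN.

R_C = 77.19 kN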